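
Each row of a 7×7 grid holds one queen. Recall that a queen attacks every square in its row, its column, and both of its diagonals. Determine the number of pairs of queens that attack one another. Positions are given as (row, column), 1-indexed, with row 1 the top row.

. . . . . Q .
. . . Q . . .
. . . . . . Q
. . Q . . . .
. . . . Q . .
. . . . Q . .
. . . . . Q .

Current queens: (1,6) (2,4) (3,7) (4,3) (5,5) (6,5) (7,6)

7

Same column: (1,6)–(7,6) (column 6); (5,5)–(6,5) (column 5).
Same diagonal: (1,6)–(4,3) (|1−4| = |6−3| = 3); (3,7)–(5,5) (|3−5| = |7−5| = 2); (4,3)–(6,5) (|4−6| = |3−5| = 2); (4,3)–(7,6) (|4−7| = |3−6| = 3); (6,5)–(7,6) (|6−7| = |5−6| = 1).
Total attacking pairs: 7.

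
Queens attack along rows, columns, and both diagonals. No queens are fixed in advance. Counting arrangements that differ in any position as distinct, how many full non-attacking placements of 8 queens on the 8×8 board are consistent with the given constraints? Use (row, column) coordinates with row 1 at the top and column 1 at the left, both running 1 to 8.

92

Branch on row 1: col 1 → 4; col 2 → 8; col 3 → 16; col 4 → 18; col 5 → 18; col 6 → 16; col 7 → 8; col 8 → 4.
Sum: 4 + 8 + 16 + 18 + 18 + 16 + 8 + 4 = 92.
(This is the classic 8-queens count.)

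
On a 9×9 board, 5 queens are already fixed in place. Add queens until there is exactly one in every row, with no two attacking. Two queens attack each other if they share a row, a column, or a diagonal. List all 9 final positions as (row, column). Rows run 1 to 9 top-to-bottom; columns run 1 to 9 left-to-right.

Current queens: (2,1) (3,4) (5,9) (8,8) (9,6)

(1,3) (2,1) (3,4) (4,7) (5,9) (6,2) (7,5) (8,8) (9,6)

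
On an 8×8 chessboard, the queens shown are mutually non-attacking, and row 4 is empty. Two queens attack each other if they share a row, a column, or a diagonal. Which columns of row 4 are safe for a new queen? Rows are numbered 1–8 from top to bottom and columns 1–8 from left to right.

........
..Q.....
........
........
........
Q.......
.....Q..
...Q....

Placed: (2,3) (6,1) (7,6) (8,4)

columns 2, 7

(2,3) attacks row 4 at column 3 and diagonals 1, 5.
(6,1) attacks row 4 at column 1 and diagonals 3.
(7,6) attacks row 4 at column 6 and diagonals 3.
(8,4) attacks row 4 at column 4 and diagonals 8.
Attacked columns: {1, 3, 4, 5, 6, 8}. Safe: {2, 7}.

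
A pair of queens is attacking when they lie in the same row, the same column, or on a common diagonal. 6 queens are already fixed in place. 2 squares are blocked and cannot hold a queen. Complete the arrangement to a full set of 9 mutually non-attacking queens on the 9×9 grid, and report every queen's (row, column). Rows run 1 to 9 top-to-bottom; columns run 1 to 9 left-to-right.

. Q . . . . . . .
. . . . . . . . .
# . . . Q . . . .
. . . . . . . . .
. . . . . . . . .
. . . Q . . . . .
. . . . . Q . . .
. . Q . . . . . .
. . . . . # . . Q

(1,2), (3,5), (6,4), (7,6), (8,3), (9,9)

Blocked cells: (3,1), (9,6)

(1,2) (2,7) (3,5) (4,8) (5,1) (6,4) (7,6) (8,3) (9,9)

Row 2: attacked by (1,2)→{1,2,3}; (3,5)→{4,5,6}; (6,4)→{4,8}; (7,6)→{1,6}; (8,3)→{3,9}; (9,9)→{2,9}. Safe: 7. Place at column 7.
Row 4: attacked by (1,2)→{2,5}; (2,7)→{5,7,9}; (3,5)→{4,5,6}; (6,4)→{2,4,6}; (7,6)→{3,6,9}; (8,3)→{3,7}; (9,9)→{4,9}. Safe: 1, 8. Place at column 8.
Row 5: attacked by (1,2)→{2,6}; (2,7)→{4,7}; (3,5)→{3,5,7}; (4,8)→{7,8,9}; (6,4)→{3,4,5}; (7,6)→{4,6,8}; (8,3)→{3,6}; (9,9)→{5,9}. Safe: 1. Place at column 1.
Columns [2, 7, 5, 8, 1, 4, 6, 3, 9], r−c [-1, -5, -2, -4, 4, 2, 1, 5, 0], r+c [3, 9, 8, 12, 6, 10, 13, 11, 18] are all distinct, so no two queens attack.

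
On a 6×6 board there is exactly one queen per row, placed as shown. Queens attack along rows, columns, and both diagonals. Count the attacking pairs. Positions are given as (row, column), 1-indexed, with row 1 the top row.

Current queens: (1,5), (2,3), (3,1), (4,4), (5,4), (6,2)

2

Same column: (4,4)–(5,4) (column 4).
Same diagonal: (4,4)–(6,2) (|4−6| = |4−2| = 2).
Total attacking pairs: 2.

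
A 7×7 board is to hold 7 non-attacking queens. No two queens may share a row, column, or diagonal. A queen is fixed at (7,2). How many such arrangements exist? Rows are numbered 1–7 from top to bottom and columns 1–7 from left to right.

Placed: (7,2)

Branch on row 1: col 1 → 0; col 3 → 0; col 4 → 1; col 5 → 1; col 6 → 4; col 7 → 1.
Sum: 0 + 0 + 1 + 1 + 4 + 1 = 7.

7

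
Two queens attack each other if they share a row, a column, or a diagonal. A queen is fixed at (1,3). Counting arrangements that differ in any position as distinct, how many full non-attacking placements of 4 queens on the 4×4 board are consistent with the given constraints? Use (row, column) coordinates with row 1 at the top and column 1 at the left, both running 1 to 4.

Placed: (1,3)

1

Branch on row 2: col 1 → 1.
Sum: 1 = 1.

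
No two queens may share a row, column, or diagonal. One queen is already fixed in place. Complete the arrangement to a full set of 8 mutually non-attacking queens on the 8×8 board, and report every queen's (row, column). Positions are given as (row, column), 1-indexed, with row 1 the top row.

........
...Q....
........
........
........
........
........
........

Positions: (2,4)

(1,6) (2,4) (3,2) (4,8) (5,5) (6,7) (7,1) (8,3)

Row 1: attacked by (2,4)→{3,4,5}. Safe: 1, 2, 6, 7, 8. Place at column 6.
Row 3: attacked by (1,6)→{4,6,8}; (2,4)→{3,4,5}. Safe: 1, 2, 7. Place at column 2.
Row 4: attacked by (1,6)→{3,6}; (2,4)→{2,4,6}; (3,2)→{1,2,3}. Safe: 5, 7, 8. Place at column 8.
Row 5: attacked by (1,6)→{2,6}; (2,4)→{1,4,7}; (3,2)→{2,4}; (4,8)→{7,8}. Safe: 3, 5. Place at column 5.
Row 6: attacked by (1,6)→{1,6}; (2,4)→{4,8}; (3,2)→{2,5}; (4,8)→{6,8}; (5,5)→{4,5,6}. Safe: 3, 7. Place at column 7.
Row 7: attacked by (1,6)→{6}; (2,4)→{4}; (3,2)→{2,6}; (4,8)→{5,8}; (5,5)→{3,5,7}; (6,7)→{6,7,8}. Safe: 1. Place at column 1.
Row 8: attacked by (1,6)→{6}; (2,4)→{4}; (3,2)→{2,7}; (4,8)→{4,8}; (5,5)→{2,5,8}; (6,7)→{5,7}; (7,1)→{1,2}. Safe: 3. Place at column 3.
Columns [6, 4, 2, 8, 5, 7, 1, 3], r−c [-5, -2, 1, -4, 0, -1, 6, 5], r+c [7, 6, 5, 12, 10, 13, 8, 11] are all distinct, so no two queens attack.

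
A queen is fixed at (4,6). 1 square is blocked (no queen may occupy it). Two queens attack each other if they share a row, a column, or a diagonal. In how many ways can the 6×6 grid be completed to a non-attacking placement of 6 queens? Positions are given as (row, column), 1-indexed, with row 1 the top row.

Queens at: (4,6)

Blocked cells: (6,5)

1

Branch on row 1: col 1 → 0; col 2 → 0; col 4 → 0; col 5 → 1.
Sum: 0 + 0 + 0 + 1 = 1.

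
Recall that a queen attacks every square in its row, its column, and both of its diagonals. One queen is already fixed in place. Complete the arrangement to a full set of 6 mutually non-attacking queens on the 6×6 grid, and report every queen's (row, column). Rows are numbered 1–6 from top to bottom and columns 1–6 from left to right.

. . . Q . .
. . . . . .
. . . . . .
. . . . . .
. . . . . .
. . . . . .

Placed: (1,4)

Row 2: attacked by (1,4)→{3,4,5}. Safe: 1, 2, 6. Place at column 1.
Row 3: attacked by (1,4)→{2,4,6}; (2,1)→{1,2}. Safe: 3, 5. Place at column 5.
Row 4: attacked by (1,4)→{1,4}; (2,1)→{1,3}; (3,5)→{4,5,6}. Safe: 2. Place at column 2.
Row 5: attacked by (1,4)→{4}; (2,1)→{1,4}; (3,5)→{3,5}; (4,2)→{1,2,3}. Safe: 6. Place at column 6.
Row 6: attacked by (1,4)→{4}; (2,1)→{1,5}; (3,5)→{2,5}; (4,2)→{2,4}; (5,6)→{5,6}. Safe: 3. Place at column 3.
Columns [4, 1, 5, 2, 6, 3], r−c [-3, 1, -2, 2, -1, 3], r+c [5, 3, 8, 6, 11, 9] are all distinct, so no two queens attack.

(1,4) (2,1) (3,5) (4,2) (5,6) (6,3)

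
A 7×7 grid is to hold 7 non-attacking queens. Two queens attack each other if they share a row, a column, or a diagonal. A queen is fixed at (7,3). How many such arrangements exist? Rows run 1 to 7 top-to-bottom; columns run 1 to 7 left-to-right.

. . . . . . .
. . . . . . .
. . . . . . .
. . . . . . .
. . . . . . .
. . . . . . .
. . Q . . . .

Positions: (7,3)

Branch on row 1: col 1 → 1; col 2 → 0; col 4 → 1; col 5 → 2; col 6 → 1; col 7 → 1.
Sum: 1 + 0 + 1 + 2 + 1 + 1 = 6.

6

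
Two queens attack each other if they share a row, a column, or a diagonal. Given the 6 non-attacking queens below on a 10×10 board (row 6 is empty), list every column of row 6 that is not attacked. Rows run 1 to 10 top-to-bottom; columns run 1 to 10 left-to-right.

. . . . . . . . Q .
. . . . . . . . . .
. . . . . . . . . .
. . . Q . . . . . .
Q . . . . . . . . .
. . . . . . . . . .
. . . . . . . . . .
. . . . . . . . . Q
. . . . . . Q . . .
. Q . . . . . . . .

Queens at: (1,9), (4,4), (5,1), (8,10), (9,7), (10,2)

columns 3, 5

(1,9) attacks row 6 at column 9 and diagonals 4.
(4,4) attacks row 6 at column 4 and diagonals 2, 6.
(5,1) attacks row 6 at column 1 and diagonals 2.
(8,10) attacks row 6 at column 10 and diagonals 8.
(9,7) attacks row 6 at column 7 and diagonals 4, 10.
(10,2) attacks row 6 at column 2 and diagonals 6.
Attacked columns: {1, 2, 4, 6, 7, 8, 9, 10}. Safe: {3, 5}.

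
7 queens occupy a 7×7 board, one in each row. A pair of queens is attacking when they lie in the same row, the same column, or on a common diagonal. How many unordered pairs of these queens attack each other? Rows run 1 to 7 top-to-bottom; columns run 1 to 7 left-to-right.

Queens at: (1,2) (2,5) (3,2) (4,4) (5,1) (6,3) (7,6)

2

Same column: (1,2)–(3,2) (column 2).
Same diagonal: (3,2)–(7,6) (|3−7| = |2−6| = 4).
Total attacking pairs: 2.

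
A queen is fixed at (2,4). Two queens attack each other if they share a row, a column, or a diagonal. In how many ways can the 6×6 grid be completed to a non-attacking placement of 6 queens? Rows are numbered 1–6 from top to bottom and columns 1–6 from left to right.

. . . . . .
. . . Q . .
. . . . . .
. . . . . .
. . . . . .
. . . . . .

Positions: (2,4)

1

Branch on row 1: col 1 → 0; col 2 → 1; col 6 → 0.
Sum: 0 + 1 + 0 = 1.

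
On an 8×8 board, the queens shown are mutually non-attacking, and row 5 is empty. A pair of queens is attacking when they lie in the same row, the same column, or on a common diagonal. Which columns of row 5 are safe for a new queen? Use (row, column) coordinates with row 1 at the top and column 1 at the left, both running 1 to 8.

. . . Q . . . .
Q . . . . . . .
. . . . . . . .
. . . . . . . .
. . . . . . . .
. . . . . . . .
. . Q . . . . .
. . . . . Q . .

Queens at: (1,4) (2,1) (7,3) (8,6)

columns 2, 7

(1,4) attacks row 5 at column 4 and diagonals 8.
(2,1) attacks row 5 at column 1 and diagonals 4.
(7,3) attacks row 5 at column 3 and diagonals 1, 5.
(8,6) attacks row 5 at column 6 and diagonals 3.
Attacked columns: {1, 3, 4, 5, 6, 8}. Safe: {2, 7}.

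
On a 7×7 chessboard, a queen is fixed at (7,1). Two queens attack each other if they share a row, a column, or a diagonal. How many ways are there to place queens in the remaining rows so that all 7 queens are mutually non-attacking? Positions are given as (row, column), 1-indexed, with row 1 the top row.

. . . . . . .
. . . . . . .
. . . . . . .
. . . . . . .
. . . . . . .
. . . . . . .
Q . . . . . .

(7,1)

Branch on row 1: col 2 → 0; col 3 → 1; col 4 → 1; col 5 → 1; col 6 → 1.
Sum: 0 + 1 + 1 + 1 + 1 = 4.

4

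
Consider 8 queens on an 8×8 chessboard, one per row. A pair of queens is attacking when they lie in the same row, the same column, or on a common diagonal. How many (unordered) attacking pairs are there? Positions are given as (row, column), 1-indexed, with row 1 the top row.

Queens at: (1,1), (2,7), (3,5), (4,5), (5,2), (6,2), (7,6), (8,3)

4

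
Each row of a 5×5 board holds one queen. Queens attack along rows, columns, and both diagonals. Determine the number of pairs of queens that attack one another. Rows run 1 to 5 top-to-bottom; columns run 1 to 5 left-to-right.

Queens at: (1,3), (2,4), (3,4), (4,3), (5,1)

Same column: (1,3)–(4,3) (column 3); (2,4)–(3,4) (column 4).
Same diagonal: (1,3)–(2,4) (|1−2| = |3−4| = 1); (2,4)–(5,1) (|2−5| = |4−1| = 3); (3,4)–(4,3) (|3−4| = |4−3| = 1).
Total attacking pairs: 5.

5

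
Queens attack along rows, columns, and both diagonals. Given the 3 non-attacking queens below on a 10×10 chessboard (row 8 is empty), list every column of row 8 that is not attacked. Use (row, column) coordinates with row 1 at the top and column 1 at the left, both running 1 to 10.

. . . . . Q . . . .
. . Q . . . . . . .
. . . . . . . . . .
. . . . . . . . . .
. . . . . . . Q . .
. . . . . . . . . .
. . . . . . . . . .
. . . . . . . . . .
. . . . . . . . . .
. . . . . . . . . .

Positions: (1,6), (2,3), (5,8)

columns 1, 2, 4, 7, 10

(1,6) attacks row 8 at column 6.
(2,3) attacks row 8 at column 3 and diagonals 9.
(5,8) attacks row 8 at column 8 and diagonals 5.
Attacked columns: {3, 5, 6, 8, 9}. Safe: {1, 2, 4, 7, 10}.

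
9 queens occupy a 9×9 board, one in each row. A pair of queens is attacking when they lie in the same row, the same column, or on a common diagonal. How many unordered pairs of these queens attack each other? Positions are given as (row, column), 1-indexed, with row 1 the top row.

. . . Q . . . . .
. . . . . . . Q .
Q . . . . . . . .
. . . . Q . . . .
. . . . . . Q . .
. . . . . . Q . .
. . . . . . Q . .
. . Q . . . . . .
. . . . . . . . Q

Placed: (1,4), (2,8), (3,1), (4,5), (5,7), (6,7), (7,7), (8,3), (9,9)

Same column: (5,7)–(6,7) (column 7); (5,7)–(7,7) (column 7); (6,7)–(7,7) (column 7).
Same diagonal: (4,5)–(6,7) (|4−6| = |5−7| = 2); (7,7)–(9,9) (|7−9| = |7−9| = 2).
Total attacking pairs: 5.

5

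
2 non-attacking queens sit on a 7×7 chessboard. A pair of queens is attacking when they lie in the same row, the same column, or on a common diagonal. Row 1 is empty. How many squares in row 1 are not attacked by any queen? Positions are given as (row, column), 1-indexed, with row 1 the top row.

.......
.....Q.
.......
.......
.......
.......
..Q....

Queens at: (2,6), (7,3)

3

(2,6) attacks row 1 at column 6 and diagonals 5, 7.
(7,3) attacks row 1 at column 3.
Attacked columns: {3, 5, 6, 7}. Safe: {1, 2, 4}.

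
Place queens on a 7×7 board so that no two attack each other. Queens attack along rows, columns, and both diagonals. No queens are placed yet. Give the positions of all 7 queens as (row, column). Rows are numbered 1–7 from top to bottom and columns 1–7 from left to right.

(1,5) (2,7) (3,2) (4,6) (5,3) (6,1) (7,4)

Row 1: Safe: 1, 2, 3, 4, 5, 6, 7. Place at column 5.
Row 2: attacked by (1,5)→{4,5,6}. Safe: 1, 2, 3, 7. Place at column 7.
Row 3: attacked by (1,5)→{3,5,7}; (2,7)→{6,7}. Safe: 1, 2, 4. Place at column 2.
Row 4: attacked by (1,5)→{2,5}; (2,7)→{5,7}; (3,2)→{1,2,3}. Safe: 4, 6. Place at column 6.
Row 5: attacked by (1,5)→{1,5}; (2,7)→{4,7}; (3,2)→{2,4}; (4,6)→{5,6,7}. Safe: 3. Place at column 3.
Row 6: attacked by (1,5)→{5}; (2,7)→{3,7}; (3,2)→{2,5}; (4,6)→{4,6}; (5,3)→{2,3,4}. Safe: 1. Place at column 1.
Row 7: attacked by (1,5)→{5}; (2,7)→{2,7}; (3,2)→{2,6}; (4,6)→{3,6}; (5,3)→{1,3,5}; (6,1)→{1,2}. Safe: 4. Place at column 4.
Columns [5, 7, 2, 6, 3, 1, 4], r−c [-4, -5, 1, -2, 2, 5, 3], r+c [6, 9, 5, 10, 8, 7, 11] are all distinct, so no two queens attack.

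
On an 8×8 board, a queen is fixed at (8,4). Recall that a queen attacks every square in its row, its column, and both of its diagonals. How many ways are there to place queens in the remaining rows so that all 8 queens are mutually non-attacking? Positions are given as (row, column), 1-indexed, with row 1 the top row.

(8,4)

18

Branch on row 1: col 1 → 1; col 2 → 3; col 3 → 3; col 5 → 3; col 6 → 4; col 7 → 3; col 8 → 1.
Sum: 1 + 3 + 3 + 3 + 4 + 3 + 1 = 18.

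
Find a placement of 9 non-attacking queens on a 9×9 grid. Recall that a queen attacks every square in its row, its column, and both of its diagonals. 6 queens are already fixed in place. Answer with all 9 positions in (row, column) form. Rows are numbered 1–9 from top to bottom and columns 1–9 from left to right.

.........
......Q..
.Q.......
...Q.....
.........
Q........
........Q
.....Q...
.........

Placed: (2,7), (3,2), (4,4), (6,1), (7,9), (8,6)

Row 1: attacked by (2,7)→{6,7,8}; (3,2)→{2,4}; (4,4)→{1,4,7}; (6,1)→{1,6}; (7,9)→{3,9}; (8,6)→{6}. Safe: 5. Place at column 5.
Row 5: attacked by (1,5)→{1,5,9}; (2,7)→{4,7}; (3,2)→{2,4}; (4,4)→{3,4,5}; (6,1)→{1,2}; (7,9)→{7,9}; (8,6)→{3,6,9}. Safe: 8. Place at column 8.
Row 9: attacked by (1,5)→{5}; (2,7)→{7}; (3,2)→{2,8}; (4,4)→{4,9}; (5,8)→{4,8}; (6,1)→{1,4}; (7,9)→{7,9}; (8,6)→{5,6,7}. Safe: 3. Place at column 3.
Columns [5, 7, 2, 4, 8, 1, 9, 6, 3], r−c [-4, -5, 1, 0, -3, 5, -2, 2, 6], r+c [6, 9, 5, 8, 13, 7, 16, 14, 12] are all distinct, so no two queens attack.

(1,5) (2,7) (3,2) (4,4) (5,8) (6,1) (7,9) (8,6) (9,3)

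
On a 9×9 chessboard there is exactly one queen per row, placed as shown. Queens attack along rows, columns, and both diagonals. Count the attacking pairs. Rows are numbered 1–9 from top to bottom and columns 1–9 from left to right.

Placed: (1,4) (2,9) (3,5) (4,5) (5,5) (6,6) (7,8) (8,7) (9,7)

Same column: (3,5)–(4,5) (column 5); (3,5)–(5,5) (column 5); (4,5)–(5,5) (column 5); (8,7)–(9,7) (column 7).
Same diagonal: (4,5)–(7,8) (|4−7| = |5−8| = 3); (5,5)–(6,6) (|5−6| = |5−6| = 1); (7,8)–(8,7) (|7−8| = |8−7| = 1).
Total attacking pairs: 7.

7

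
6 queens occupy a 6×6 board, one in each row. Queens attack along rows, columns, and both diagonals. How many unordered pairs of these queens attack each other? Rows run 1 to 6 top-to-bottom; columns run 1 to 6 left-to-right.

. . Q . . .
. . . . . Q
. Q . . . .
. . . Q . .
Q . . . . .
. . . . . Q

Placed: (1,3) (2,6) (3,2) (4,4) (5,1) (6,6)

3

Same column: (2,6)–(6,6) (column 6).
Same diagonal: (2,6)–(4,4) (|2−4| = |6−4| = 2); (4,4)–(6,6) (|4−6| = |4−6| = 2).
Total attacking pairs: 3.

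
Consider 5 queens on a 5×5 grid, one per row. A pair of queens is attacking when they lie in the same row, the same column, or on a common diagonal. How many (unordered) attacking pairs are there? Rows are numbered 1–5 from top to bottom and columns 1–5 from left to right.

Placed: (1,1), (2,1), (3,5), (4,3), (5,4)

4

Same column: (1,1)–(2,1) (column 1).
Same diagonal: (2,1)–(4,3) (|2−4| = |1−3| = 2); (2,1)–(5,4) (|2−5| = |1−4| = 3); (4,3)–(5,4) (|4−5| = |3−4| = 1).
Total attacking pairs: 4.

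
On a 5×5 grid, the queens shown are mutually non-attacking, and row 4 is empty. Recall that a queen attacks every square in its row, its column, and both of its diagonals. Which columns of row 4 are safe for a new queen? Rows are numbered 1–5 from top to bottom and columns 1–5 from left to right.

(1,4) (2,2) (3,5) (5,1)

columns 3

(1,4) attacks row 4 at column 4 and diagonals 1.
(2,2) attacks row 4 at column 2 and diagonals 4.
(3,5) attacks row 4 at column 5 and diagonals 4.
(5,1) attacks row 4 at column 1 and diagonals 2.
Attacked columns: {1, 2, 4, 5}. Safe: {3}.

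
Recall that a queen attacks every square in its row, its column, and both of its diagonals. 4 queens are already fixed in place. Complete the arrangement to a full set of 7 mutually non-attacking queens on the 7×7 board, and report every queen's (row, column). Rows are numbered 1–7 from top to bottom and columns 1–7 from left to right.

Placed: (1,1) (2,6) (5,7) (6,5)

(1,1) (2,6) (3,4) (4,2) (5,7) (6,5) (7,3)

Row 3: attacked by (1,1)→{1,3}; (2,6)→{5,6,7}; (5,7)→{5,7}; (6,5)→{2,5}. Safe: 4. Place at column 4.
Row 4: attacked by (1,1)→{1,4}; (2,6)→{4,6}; (3,4)→{3,4,5}; (5,7)→{6,7}; (6,5)→{3,5,7}. Safe: 2. Place at column 2.
Row 7: attacked by (1,1)→{1,7}; (2,6)→{1,6}; (3,4)→{4}; (4,2)→{2,5}; (5,7)→{5,7}; (6,5)→{4,5,6}. Safe: 3. Place at column 3.
Columns [1, 6, 4, 2, 7, 5, 3], r−c [0, -4, -1, 2, -2, 1, 4], r+c [2, 8, 7, 6, 12, 11, 10] are all distinct, so no two queens attack.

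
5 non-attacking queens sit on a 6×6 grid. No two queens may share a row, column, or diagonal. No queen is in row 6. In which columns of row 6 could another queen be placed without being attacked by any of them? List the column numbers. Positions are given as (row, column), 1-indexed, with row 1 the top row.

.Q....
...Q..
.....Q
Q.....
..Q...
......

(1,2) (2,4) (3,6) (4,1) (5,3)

columns 5

(1,2) attacks row 6 at column 2.
(2,4) attacks row 6 at column 4.
(3,6) attacks row 6 at column 6 and diagonals 3.
(4,1) attacks row 6 at column 1 and diagonals 3.
(5,3) attacks row 6 at column 3 and diagonals 2, 4.
Attacked columns: {1, 2, 3, 4, 6}. Safe: {5}.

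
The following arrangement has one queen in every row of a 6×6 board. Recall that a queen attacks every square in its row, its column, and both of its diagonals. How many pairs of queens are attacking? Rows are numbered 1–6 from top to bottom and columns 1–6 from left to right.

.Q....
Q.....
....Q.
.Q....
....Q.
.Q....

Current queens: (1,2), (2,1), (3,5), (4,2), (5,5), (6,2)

Same column: (1,2)–(4,2) (column 2); (1,2)–(6,2) (column 2); (3,5)–(5,5) (column 5); (4,2)–(6,2) (column 2).
Same diagonal: (1,2)–(2,1) (|1−2| = |2−1| = 1); (3,5)–(6,2) (|3−6| = |5−2| = 3).
Total attacking pairs: 6.

6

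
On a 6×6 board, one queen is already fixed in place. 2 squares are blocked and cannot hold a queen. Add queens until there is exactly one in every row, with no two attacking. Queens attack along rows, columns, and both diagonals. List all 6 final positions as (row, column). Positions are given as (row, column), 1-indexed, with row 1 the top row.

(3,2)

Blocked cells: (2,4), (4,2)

(1,3) (2,6) (3,2) (4,5) (5,1) (6,4)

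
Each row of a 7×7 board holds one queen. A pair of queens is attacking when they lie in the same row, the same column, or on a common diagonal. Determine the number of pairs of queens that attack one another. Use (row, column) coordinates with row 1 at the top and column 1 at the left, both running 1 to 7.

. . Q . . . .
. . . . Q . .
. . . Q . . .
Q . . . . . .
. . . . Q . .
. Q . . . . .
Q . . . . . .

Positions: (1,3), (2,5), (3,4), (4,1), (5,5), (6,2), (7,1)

4

Same column: (2,5)–(5,5) (column 5); (4,1)–(7,1) (column 1).
Same diagonal: (2,5)–(3,4) (|2−3| = |5−4| = 1); (6,2)–(7,1) (|6−7| = |2−1| = 1).
Total attacking pairs: 4.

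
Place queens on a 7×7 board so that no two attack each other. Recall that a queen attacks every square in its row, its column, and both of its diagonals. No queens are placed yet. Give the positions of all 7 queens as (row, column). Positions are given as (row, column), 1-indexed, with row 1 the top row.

Row 1: Safe: 1, 2, 3, 4, 5, 6, 7. Place at column 3.
Row 2: attacked by (1,3)→{2,3,4}. Safe: 1, 5, 6, 7. Place at column 5.
Row 3: attacked by (1,3)→{1,3,5}; (2,5)→{4,5,6}. Safe: 2, 7. Place at column 7.
Row 4: attacked by (1,3)→{3,6}; (2,5)→{3,5,7}; (3,7)→{6,7}. Safe: 1, 2, 4. Place at column 2.
Row 5: attacked by (1,3)→{3,7}; (2,5)→{2,5}; (3,7)→{5,7}; (4,2)→{1,2,3}. Safe: 4, 6. Place at column 4.
Row 6: attacked by (1,3)→{3}; (2,5)→{1,5}; (3,7)→{4,7}; (4,2)→{2,4}; (5,4)→{3,4,5}. Safe: 6. Place at column 6.
Row 7: attacked by (1,3)→{3}; (2,5)→{5}; (3,7)→{3,7}; (4,2)→{2,5}; (5,4)→{2,4,6}; (6,6)→{5,6,7}. Safe: 1. Place at column 1.
Columns [3, 5, 7, 2, 4, 6, 1], r−c [-2, -3, -4, 2, 1, 0, 6], r+c [4, 7, 10, 6, 9, 12, 8] are all distinct, so no two queens attack.

(1,3) (2,5) (3,7) (4,2) (5,4) (6,6) (7,1)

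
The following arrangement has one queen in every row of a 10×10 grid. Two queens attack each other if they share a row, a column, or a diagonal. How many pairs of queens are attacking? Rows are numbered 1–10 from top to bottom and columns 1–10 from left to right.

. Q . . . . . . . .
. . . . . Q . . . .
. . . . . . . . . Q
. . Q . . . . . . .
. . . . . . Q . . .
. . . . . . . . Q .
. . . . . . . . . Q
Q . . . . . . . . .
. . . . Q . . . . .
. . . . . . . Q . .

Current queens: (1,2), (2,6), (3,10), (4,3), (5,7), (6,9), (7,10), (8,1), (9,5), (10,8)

Same column: (3,10)–(7,10) (column 10).
Same diagonal: (6,9)–(7,10) (|6−7| = |9−10| = 1).
Total attacking pairs: 2.

2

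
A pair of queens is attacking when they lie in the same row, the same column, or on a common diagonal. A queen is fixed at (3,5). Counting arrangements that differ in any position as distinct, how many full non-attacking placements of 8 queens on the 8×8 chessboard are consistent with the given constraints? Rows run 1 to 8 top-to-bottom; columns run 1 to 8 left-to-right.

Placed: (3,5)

12

Branch on row 1: col 1 → 1; col 2 → 1; col 4 → 6; col 6 → 3; col 8 → 1.
Sum: 1 + 1 + 6 + 3 + 1 = 12.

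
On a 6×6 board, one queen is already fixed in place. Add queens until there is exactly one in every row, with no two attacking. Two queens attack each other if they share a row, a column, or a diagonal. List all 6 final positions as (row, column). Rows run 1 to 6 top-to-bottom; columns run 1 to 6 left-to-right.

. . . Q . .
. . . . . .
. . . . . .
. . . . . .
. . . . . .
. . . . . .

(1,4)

Row 2: attacked by (1,4)→{3,4,5}. Safe: 1, 2, 6. Place at column 1.
Row 3: attacked by (1,4)→{2,4,6}; (2,1)→{1,2}. Safe: 3, 5. Place at column 5.
Row 4: attacked by (1,4)→{1,4}; (2,1)→{1,3}; (3,5)→{4,5,6}. Safe: 2. Place at column 2.
Row 5: attacked by (1,4)→{4}; (2,1)→{1,4}; (3,5)→{3,5}; (4,2)→{1,2,3}. Safe: 6. Place at column 6.
Row 6: attacked by (1,4)→{4}; (2,1)→{1,5}; (3,5)→{2,5}; (4,2)→{2,4}; (5,6)→{5,6}. Safe: 3. Place at column 3.
Columns [4, 1, 5, 2, 6, 3], r−c [-3, 1, -2, 2, -1, 3], r+c [5, 3, 8, 6, 11, 9] are all distinct, so no two queens attack.

(1,4) (2,1) (3,5) (4,2) (5,6) (6,3)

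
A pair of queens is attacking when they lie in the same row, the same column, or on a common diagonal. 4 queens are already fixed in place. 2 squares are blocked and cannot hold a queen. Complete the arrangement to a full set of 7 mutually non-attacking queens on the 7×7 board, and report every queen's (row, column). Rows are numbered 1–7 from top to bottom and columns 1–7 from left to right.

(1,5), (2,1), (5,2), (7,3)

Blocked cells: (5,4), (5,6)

Row 3: attacked by (1,5)→{3,5,7}; (2,1)→{1,2}; (5,2)→{2,4}; (7,3)→{3,7}. Safe: 6. Place at column 6.
Row 4: attacked by (1,5)→{2,5}; (2,1)→{1,3}; (3,6)→{5,6,7}; (5,2)→{1,2,3}; (7,3)→{3,6}. Safe: 4. Place at column 4.
Row 6: attacked by (1,5)→{5}; (2,1)→{1,5}; (3,6)→{3,6}; (4,4)→{2,4,6}; (5,2)→{1,2,3}; (7,3)→{2,3,4}. Safe: 7. Place at column 7.
Columns [5, 1, 6, 4, 2, 7, 3], r−c [-4, 1, -3, 0, 3, -1, 4], r+c [6, 3, 9, 8, 7, 13, 10] are all distinct, so no two queens attack.

(1,5) (2,1) (3,6) (4,4) (5,2) (6,7) (7,3)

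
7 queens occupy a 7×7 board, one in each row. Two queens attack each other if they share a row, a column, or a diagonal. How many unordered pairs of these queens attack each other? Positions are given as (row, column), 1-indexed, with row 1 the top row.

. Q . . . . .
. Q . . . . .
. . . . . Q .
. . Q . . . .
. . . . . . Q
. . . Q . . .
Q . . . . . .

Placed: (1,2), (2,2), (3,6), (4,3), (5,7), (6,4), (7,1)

Same column: (1,2)–(2,2) (column 2).
Total attacking pairs: 1.

1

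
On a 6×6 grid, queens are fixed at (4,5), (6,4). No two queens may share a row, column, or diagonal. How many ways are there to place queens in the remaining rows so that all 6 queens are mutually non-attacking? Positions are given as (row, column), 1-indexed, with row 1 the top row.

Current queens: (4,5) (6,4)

1

Branch on row 1: col 1 → 0; col 3 → 1; col 6 → 0.
Sum: 0 + 1 + 0 = 1.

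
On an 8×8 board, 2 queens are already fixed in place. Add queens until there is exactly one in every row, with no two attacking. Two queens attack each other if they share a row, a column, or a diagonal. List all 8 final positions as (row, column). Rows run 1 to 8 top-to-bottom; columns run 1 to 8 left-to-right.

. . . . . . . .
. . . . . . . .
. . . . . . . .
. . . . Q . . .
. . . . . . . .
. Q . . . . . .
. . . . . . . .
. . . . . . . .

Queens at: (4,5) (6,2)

(1,3) (2,1) (3,7) (4,5) (5,8) (6,2) (7,4) (8,6)

Row 1: attacked by (4,5)→{2,5,8}; (6,2)→{2,7}. Safe: 1, 3, 4, 6. Place at column 3.
Row 2: attacked by (1,3)→{2,3,4}; (4,5)→{3,5,7}; (6,2)→{2,6}. Safe: 1, 8. Place at column 1.
Row 3: attacked by (1,3)→{1,3,5}; (2,1)→{1,2}; (4,5)→{4,5,6}; (6,2)→{2,5}. Safe: 7, 8. Place at column 7.
Row 5: attacked by (1,3)→{3,7}; (2,1)→{1,4}; (3,7)→{5,7}; (4,5)→{4,5,6}; (6,2)→{1,2,3}. Safe: 8. Place at column 8.
Row 7: attacked by (1,3)→{3}; (2,1)→{1,6}; (3,7)→{3,7}; (4,5)→{2,5,8}; (5,8)→{6,8}; (6,2)→{1,2,3}. Safe: 4. Place at column 4.
Row 8: attacked by (1,3)→{3}; (2,1)→{1,7}; (3,7)→{2,7}; (4,5)→{1,5}; (5,8)→{5,8}; (6,2)→{2,4}; (7,4)→{3,4,5}. Safe: 6. Place at column 6.
Columns [3, 1, 7, 5, 8, 2, 4, 6], r−c [-2, 1, -4, -1, -3, 4, 3, 2], r+c [4, 3, 10, 9, 13, 8, 11, 14] are all distinct, so no two queens attack.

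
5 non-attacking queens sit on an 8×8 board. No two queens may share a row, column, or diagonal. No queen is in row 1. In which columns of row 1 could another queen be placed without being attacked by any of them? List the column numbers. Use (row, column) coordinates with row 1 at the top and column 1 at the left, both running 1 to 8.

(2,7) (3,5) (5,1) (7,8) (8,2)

columns 4

(2,7) attacks row 1 at column 7 and diagonals 6, 8.
(3,5) attacks row 1 at column 5 and diagonals 3, 7.
(5,1) attacks row 1 at column 1 and diagonals 5.
(7,8) attacks row 1 at column 8 and diagonals 2.
(8,2) attacks row 1 at column 2.
Attacked columns: {1, 2, 3, 5, 6, 7, 8}. Safe: {4}.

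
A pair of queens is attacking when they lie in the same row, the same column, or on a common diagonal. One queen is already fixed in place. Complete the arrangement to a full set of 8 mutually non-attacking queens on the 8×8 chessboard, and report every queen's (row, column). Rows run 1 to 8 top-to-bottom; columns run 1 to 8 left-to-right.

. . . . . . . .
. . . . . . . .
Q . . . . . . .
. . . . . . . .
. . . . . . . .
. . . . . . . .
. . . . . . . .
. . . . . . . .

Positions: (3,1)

Row 1: attacked by (3,1)→{1,3}. Safe: 2, 4, 5, 6, 7, 8. Place at column 7.
Row 2: attacked by (1,7)→{6,7,8}; (3,1)→{1,2}. Safe: 3, 4, 5. Place at column 3.
Row 4: attacked by (1,7)→{4,7}; (2,3)→{1,3,5}; (3,1)→{1,2}. Safe: 6, 8. Place at column 6.
Row 5: attacked by (1,7)→{3,7}; (2,3)→{3,6}; (3,1)→{1,3}; (4,6)→{5,6,7}. Safe: 2, 4, 8. Place at column 8.
Row 6: attacked by (1,7)→{2,7}; (2,3)→{3,7}; (3,1)→{1,4}; (4,6)→{4,6,8}; (5,8)→{7,8}. Safe: 5. Place at column 5.
Row 7: attacked by (1,7)→{1,7}; (2,3)→{3,8}; (3,1)→{1,5}; (4,6)→{3,6}; (5,8)→{6,8}; (6,5)→{4,5,6}. Safe: 2. Place at column 2.
Row 8: attacked by (1,7)→{7}; (2,3)→{3}; (3,1)→{1,6}; (4,6)→{2,6}; (5,8)→{5,8}; (6,5)→{3,5,7}; (7,2)→{1,2,3}. Safe: 4. Place at column 4.
Columns [7, 3, 1, 6, 8, 5, 2, 4], r−c [-6, -1, 2, -2, -3, 1, 5, 4], r+c [8, 5, 4, 10, 13, 11, 9, 12] are all distinct, so no two queens attack.

(1,7) (2,3) (3,1) (4,6) (5,8) (6,5) (7,2) (8,4)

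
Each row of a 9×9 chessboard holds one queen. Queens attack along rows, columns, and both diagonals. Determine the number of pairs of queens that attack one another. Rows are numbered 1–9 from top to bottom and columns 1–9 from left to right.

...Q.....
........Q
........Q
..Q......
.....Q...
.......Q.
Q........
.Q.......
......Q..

Same column: (2,9)–(3,9) (column 9).
Same diagonal: (2,9)–(5,6) (|2−5| = |9−6| = 3); (7,1)–(8,2) (|7−8| = |1−2| = 1).
Total attacking pairs: 3.

3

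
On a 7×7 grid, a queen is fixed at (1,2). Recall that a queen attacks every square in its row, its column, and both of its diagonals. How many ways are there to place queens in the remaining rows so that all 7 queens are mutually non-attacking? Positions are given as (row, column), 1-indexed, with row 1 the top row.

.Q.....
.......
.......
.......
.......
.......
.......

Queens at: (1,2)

Branch on row 2: col 4 → 2; col 5 → 3; col 6 → 1; col 7 → 1.
Sum: 2 + 3 + 1 + 1 = 7.

7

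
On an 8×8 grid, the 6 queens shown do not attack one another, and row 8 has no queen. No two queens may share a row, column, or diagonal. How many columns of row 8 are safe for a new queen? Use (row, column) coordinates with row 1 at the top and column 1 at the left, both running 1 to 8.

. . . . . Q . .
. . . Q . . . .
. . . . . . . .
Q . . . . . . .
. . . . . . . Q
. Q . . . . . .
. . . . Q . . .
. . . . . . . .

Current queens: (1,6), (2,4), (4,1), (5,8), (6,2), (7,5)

2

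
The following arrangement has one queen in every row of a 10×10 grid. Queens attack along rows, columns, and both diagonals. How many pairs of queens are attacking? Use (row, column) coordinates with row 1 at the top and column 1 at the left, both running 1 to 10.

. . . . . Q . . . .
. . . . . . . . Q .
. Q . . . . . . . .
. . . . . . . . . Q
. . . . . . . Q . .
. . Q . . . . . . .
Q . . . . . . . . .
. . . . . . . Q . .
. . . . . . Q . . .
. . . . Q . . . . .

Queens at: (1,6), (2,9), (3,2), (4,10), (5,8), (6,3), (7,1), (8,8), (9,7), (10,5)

Same column: (5,8)–(8,8) (column 8).
Same diagonal: (8,8)–(9,7) (|8−9| = |8−7| = 1).
Total attacking pairs: 2.

2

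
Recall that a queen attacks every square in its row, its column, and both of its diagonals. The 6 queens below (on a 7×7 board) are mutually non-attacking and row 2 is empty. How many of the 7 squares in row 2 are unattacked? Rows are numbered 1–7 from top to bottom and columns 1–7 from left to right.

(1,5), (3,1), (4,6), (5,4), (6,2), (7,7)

(1,5) attacks row 2 at column 5 and diagonals 4, 6.
(3,1) attacks row 2 at column 1 and diagonals 2.
(4,6) attacks row 2 at column 6 and diagonals 4.
(5,4) attacks row 2 at column 4 and diagonals 1, 7.
(6,2) attacks row 2 at column 2 and diagonals 6.
(7,7) attacks row 2 at column 7 and diagonals 2.
Attacked columns: {1, 2, 4, 5, 6, 7}. Safe: {3}.

1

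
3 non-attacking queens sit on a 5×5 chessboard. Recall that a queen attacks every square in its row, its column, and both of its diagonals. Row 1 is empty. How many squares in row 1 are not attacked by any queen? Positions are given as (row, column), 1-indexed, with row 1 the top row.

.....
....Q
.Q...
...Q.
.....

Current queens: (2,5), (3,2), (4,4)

1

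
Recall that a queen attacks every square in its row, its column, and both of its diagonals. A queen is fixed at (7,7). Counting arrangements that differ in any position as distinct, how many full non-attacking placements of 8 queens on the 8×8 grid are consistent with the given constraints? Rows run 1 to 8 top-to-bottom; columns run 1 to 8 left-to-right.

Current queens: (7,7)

Branch on row 1: col 2 → 3; col 3 → 5; col 4 → 2; col 5 → 1; col 6 → 3; col 8 → 2.
Sum: 3 + 5 + 2 + 1 + 3 + 2 = 16.

16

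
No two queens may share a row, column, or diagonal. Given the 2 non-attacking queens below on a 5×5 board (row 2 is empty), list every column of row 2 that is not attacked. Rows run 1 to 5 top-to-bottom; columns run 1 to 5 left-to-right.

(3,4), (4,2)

(3,4) attacks row 2 at column 4 and diagonals 3, 5.
(4,2) attacks row 2 at column 2 and diagonals 4.
Attacked columns: {2, 3, 4, 5}. Safe: {1}.

columns 1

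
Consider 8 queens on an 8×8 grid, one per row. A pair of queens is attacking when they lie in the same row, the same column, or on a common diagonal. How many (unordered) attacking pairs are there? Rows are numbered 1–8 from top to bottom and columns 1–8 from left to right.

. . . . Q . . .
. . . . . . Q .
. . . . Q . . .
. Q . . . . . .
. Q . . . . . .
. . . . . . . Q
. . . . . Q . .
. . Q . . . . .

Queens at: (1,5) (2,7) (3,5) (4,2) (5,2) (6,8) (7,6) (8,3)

4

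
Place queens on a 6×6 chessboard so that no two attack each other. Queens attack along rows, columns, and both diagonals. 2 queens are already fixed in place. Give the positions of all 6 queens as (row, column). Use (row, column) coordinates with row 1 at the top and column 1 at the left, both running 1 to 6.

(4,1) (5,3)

(1,2) (2,4) (3,6) (4,1) (5,3) (6,5)

Row 1: attacked by (4,1)→{1,4}; (5,3)→{3}. Safe: 2, 5, 6. Place at column 2.
Row 2: attacked by (1,2)→{1,2,3}; (4,1)→{1,3}; (5,3)→{3,6}. Safe: 4, 5. Place at column 4.
Row 3: attacked by (1,2)→{2,4}; (2,4)→{3,4,5}; (4,1)→{1,2}; (5,3)→{1,3,5}. Safe: 6. Place at column 6.
Row 6: attacked by (1,2)→{2}; (2,4)→{4}; (3,6)→{3,6}; (4,1)→{1,3}; (5,3)→{2,3,4}. Safe: 5. Place at column 5.
Columns [2, 4, 6, 1, 3, 5], r−c [-1, -2, -3, 3, 2, 1], r+c [3, 6, 9, 5, 8, 11] are all distinct, so no two queens attack.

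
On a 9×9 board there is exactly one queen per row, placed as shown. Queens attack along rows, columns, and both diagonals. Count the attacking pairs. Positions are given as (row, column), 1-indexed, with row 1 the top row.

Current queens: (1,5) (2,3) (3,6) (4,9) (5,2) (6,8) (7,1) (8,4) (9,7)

0

All columns are distinct and no two queens satisfy |Δrow| = |Δcol|, so no pair attacks.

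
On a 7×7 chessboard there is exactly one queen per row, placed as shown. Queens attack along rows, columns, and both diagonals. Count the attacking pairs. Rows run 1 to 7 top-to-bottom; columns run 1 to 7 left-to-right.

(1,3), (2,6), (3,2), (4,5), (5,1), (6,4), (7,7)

0

All columns are distinct and no two queens satisfy |Δrow| = |Δcol|, so no pair attacks.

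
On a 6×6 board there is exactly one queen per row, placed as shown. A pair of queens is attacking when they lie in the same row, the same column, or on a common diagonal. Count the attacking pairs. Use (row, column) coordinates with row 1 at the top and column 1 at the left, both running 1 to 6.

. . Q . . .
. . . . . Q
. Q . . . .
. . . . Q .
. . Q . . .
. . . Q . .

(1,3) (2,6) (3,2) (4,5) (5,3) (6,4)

Same column: (1,3)–(5,3) (column 3).
Same diagonal: (2,6)–(5,3) (|2−5| = |6−3| = 3); (5,3)–(6,4) (|5−6| = |3−4| = 1).
Total attacking pairs: 3.

3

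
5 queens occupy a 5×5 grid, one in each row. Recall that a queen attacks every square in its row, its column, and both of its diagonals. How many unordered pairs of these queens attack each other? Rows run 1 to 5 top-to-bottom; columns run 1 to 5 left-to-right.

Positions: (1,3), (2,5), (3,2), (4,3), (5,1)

3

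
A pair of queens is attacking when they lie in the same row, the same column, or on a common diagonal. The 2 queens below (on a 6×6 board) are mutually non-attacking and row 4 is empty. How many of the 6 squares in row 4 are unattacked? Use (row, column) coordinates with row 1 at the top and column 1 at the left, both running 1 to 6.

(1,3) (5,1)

(1,3) attacks row 4 at column 3 and diagonals 6.
(5,1) attacks row 4 at column 1 and diagonals 2.
Attacked columns: {1, 2, 3, 6}. Safe: {4, 5}.

2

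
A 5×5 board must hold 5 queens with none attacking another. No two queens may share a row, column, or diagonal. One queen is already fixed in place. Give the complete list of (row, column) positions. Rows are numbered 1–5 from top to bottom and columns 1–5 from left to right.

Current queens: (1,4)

(1,4) (2,1) (3,3) (4,5) (5,2)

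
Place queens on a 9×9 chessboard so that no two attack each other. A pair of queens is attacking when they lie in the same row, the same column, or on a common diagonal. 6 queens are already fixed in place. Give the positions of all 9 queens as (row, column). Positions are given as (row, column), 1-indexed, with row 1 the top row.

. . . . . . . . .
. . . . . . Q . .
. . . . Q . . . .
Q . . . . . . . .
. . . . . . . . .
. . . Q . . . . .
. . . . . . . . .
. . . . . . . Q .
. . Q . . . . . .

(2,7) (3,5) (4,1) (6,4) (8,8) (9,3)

Row 1: attacked by (2,7)→{6,7,8}; (3,5)→{3,5,7}; (4,1)→{1,4}; (6,4)→{4,9}; (8,8)→{1,8}; (9,3)→{3}. Safe: 2. Place at column 2.
Row 5: attacked by (1,2)→{2,6}; (2,7)→{4,7}; (3,5)→{3,5,7}; (4,1)→{1,2}; (6,4)→{3,4,5}; (8,8)→{5,8}; (9,3)→{3,7}. Safe: 9. Place at column 9.
Row 7: attacked by (1,2)→{2,8}; (2,7)→{2,7}; (3,5)→{1,5,9}; (4,1)→{1,4}; (5,9)→{7,9}; (6,4)→{3,4,5}; (8,8)→{7,8,9}; (9,3)→{1,3,5}. Safe: 6. Place at column 6.
Columns [2, 7, 5, 1, 9, 4, 6, 8, 3], r−c [-1, -5, -2, 3, -4, 2, 1, 0, 6], r+c [3, 9, 8, 5, 14, 10, 13, 16, 12] are all distinct, so no two queens attack.

(1,2) (2,7) (3,5) (4,1) (5,9) (6,4) (7,6) (8,8) (9,3)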